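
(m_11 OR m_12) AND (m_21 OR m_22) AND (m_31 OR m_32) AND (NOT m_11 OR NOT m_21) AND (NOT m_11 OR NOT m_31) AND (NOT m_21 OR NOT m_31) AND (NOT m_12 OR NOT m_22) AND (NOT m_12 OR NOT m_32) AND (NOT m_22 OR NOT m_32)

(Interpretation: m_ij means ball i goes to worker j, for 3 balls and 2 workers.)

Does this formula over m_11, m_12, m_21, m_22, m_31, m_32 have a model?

Branch on m_11: set m_11 = true.
(NOT m_21) alone gives m_21 = false.
(m_22) alone gives m_22 = true.
(NOT m_31) alone gives m_31 = false.
(m_32) alone gives m_32 = true.
Now (NOT m_32) is unsatisfied and unit — conflict.
So m_11 must be the other value — set m_11 = false.
(m_12) alone gives m_12 = true.
(NOT m_22) alone gives m_22 = false.
(m_21) alone gives m_21 = true.
(NOT m_31) alone gives m_31 = false.
(m_32) alone gives m_32 = true.
Now (NOT m_32) is unsatisfied and unit — conflict.
Both values of m_11 lead to a conflict.
No assignment satisfies every clause.

No, unsatisfiable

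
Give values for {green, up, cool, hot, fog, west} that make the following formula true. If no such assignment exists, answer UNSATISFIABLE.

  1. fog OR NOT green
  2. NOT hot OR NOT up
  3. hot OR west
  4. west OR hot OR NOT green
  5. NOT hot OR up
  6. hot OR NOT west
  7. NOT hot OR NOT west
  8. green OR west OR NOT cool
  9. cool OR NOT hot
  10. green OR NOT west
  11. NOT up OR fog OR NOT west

Case fog = true:
Case hot = false:
The clause (west) is unit, so west = true.
But (NOT west) is also a unit clause — contradiction.
Backtrack on hot: now try hot = true.
The clause (NOT up) is unit, so up = false.
But (up) is also a unit clause — contradiction.
Either choice for hot ends in contradiction.
Backtrack on fog: now try fog = false.
The clause (NOT green) is unit, so green = false.
The clause (NOT west) is unit, so west = false.
The clause (hot) is unit, so hot = true.
The clause (NOT up) is unit, so up = false.
But (up) is also a unit clause — contradiction.
Either choice for fog ends in contradiction.

UNSATISFIABLE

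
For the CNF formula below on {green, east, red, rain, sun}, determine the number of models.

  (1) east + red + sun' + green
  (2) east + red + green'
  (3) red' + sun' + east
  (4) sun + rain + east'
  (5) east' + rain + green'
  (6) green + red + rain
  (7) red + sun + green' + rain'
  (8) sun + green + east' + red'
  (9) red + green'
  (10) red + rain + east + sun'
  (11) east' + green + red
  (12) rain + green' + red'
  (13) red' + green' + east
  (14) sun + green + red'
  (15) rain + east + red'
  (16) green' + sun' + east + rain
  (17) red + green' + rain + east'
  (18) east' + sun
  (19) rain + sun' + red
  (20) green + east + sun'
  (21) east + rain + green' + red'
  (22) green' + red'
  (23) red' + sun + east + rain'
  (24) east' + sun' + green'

3

There are 2^5 = 32 truth assignments over (green, east, red, rain, sun).
Split on east. With east = 1, the clauses containing east are satisfied and east' drops from the rest; 2 of the 2^4 = 16 assignments to the other variables satisfy what remains.
With east = 0, by the same count on the reduced clause set, 1 assignment works.
Total: 2 + 1 = 3.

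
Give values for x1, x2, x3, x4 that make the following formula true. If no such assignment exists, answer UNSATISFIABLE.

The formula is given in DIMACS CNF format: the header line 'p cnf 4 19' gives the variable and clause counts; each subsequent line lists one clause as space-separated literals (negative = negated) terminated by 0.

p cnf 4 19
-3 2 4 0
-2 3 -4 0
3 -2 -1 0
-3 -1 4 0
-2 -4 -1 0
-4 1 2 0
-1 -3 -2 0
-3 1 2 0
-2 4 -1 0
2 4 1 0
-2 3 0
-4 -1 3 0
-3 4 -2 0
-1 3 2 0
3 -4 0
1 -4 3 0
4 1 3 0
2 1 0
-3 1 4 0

Case x2 = False:
From the singleton clause (x1), x1 = True.
From the singleton clause (x3), x3 = True.
From the singleton clause (x4), x4 = True.
This assignment satisfies each clause.

x1: True; x2: False; x3: True; x4: True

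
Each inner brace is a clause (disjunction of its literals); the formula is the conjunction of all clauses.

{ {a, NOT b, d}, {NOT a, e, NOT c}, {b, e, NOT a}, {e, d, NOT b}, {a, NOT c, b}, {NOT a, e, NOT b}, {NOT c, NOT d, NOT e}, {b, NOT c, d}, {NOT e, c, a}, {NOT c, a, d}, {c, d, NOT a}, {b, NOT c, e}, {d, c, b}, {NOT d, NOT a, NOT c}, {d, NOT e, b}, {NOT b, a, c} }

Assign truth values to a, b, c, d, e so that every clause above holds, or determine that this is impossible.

a: true; b: true; c: false; d: true; e: true

Suppose a = true.
Suppose e = true.
Suppose c = false.
Unit clause (d) forces d = true.
Every clause is now satisfied; b is unconstrained.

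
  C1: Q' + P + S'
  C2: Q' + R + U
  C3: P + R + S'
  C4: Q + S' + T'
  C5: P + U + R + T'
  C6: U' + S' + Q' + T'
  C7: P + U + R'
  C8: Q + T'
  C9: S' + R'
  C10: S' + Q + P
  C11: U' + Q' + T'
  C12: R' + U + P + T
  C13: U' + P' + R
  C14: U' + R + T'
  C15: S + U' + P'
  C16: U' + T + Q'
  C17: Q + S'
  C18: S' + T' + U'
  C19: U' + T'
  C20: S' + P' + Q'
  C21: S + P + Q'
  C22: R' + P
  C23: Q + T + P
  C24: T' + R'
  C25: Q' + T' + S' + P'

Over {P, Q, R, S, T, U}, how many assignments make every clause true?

3

There are 2^6 = 64 truth assignments over (P, Q, R, S, T, U).
Split on R. With R = 1, the clauses containing R are satisfied and R' drops from the rest; 2 of the 2^5 = 32 assignments to the other variables satisfy what remains.
With R = 0, by the same count on the reduced clause set, 1 assignment works.
Total: 2 + 1 = 3.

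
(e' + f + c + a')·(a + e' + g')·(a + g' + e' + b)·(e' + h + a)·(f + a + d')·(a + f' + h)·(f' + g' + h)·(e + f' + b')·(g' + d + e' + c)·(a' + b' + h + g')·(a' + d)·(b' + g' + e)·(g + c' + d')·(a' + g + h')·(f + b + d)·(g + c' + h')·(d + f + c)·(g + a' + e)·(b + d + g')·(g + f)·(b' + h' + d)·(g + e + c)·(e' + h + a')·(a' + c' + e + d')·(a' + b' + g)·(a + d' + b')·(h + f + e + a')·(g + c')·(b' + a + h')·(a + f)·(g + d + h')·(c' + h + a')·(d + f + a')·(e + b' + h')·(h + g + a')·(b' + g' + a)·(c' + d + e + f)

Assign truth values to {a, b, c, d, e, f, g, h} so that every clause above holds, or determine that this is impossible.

a=0, b=0, c=1, d=1, e=0, f=1, g=1, h=1

Try a = 0.
Unit clause (f) forces f = 1.
Unit clause (h) forces h = 1.
Unit clause (b') forces b = 0.
Try e = 0.
Try g = 1.
Unit clause (d) forces d = 1.
No clause remains; c is free.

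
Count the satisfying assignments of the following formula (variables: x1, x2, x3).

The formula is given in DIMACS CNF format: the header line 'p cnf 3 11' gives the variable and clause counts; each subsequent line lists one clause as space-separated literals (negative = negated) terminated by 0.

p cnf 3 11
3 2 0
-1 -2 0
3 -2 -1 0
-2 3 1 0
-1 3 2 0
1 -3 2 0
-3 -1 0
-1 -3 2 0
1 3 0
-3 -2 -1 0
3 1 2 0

There are 2^3 = 8 truth assignments over (x1, x2, x3).
Check each against the 11 clauses (columns in the order x1, x2, x3):
  F F F  ✗ fails (x3 ∨ x2)
  F F T  ✗ fails (x1 ∨ ¬x3 ∨ x2)
  F T F  ✗ fails (¬x2 ∨ x3 ∨ x1)
  F T T  ✓ satisfies all
  T F F  ✗ fails (x3 ∨ x2)
  T F T  ✗ fails (¬x3 ∨ ¬x1)
  T T F  ✗ fails (¬x1 ∨ ¬x2)
  T T T  ✗ fails (¬x1 ∨ ¬x2)
1 of the 8 rows is a model.

1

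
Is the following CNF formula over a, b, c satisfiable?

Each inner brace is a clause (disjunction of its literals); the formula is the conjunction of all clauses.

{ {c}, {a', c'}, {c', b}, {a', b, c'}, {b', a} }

From the singleton clause (c), c = 1.
From the singleton clause (a'), a = 0.
From the singleton clause (b), b = 1.
Now (b') is unsatisfied and unit — conflict.
No assignment satisfies every clause.

No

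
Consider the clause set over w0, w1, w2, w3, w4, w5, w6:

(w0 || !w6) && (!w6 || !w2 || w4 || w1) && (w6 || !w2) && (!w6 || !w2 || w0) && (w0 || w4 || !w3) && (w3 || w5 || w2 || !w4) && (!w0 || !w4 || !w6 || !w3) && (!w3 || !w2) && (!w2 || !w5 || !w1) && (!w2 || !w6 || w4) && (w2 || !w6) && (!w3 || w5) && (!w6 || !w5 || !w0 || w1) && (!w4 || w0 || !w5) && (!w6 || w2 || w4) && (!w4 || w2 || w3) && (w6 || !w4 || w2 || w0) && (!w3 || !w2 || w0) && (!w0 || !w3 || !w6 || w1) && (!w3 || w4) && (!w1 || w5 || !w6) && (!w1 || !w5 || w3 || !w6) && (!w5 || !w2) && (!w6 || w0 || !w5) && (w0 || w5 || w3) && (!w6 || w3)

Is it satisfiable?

Try w0 = true.
Try w6 = false.
(!w2) alone gives w2 = false.
Try w3 = false.
(!w4) alone gives w4 = false.
All clauses hold; w1, w5 can take either value.
A satisfying assignment: w0: true,  w1: false,  w2: false,  w3: false,  w4: false,  w5: false,  w6: false.

Yes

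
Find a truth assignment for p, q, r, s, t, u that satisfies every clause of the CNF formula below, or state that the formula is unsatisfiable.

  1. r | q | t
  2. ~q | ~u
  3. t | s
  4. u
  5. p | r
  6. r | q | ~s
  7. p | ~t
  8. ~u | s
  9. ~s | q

UNSATISFIABLE

From the singleton clause (u), u = 1.
From the singleton clause (~q), q = 0.
From the singleton clause (s), s = 1.
That conflicts with the unit clause (~s).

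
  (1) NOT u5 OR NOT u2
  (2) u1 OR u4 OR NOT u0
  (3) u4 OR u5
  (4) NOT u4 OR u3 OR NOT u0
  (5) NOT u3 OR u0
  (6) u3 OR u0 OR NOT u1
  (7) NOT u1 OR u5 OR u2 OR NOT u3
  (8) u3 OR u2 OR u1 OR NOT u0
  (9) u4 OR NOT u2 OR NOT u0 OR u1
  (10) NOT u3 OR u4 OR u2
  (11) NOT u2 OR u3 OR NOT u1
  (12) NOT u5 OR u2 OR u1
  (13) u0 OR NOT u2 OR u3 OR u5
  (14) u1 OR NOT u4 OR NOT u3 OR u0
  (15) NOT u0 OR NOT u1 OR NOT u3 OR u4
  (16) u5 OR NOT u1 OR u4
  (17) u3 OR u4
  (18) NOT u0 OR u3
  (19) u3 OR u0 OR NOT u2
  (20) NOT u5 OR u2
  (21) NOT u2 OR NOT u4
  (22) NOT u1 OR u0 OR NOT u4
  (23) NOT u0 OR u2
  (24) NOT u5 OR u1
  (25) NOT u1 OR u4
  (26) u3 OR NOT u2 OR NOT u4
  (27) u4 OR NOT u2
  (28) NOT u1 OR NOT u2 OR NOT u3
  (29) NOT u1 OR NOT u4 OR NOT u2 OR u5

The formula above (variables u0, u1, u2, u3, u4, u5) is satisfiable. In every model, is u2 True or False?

Suppose u2 = true.
The clause (NOT u5) is unit, so u5 = false.
The clause (u4) is unit, so u4 = true.
That conflicts with the unit clause (NOT u4).
So every satisfying assignment has u2 = False.

False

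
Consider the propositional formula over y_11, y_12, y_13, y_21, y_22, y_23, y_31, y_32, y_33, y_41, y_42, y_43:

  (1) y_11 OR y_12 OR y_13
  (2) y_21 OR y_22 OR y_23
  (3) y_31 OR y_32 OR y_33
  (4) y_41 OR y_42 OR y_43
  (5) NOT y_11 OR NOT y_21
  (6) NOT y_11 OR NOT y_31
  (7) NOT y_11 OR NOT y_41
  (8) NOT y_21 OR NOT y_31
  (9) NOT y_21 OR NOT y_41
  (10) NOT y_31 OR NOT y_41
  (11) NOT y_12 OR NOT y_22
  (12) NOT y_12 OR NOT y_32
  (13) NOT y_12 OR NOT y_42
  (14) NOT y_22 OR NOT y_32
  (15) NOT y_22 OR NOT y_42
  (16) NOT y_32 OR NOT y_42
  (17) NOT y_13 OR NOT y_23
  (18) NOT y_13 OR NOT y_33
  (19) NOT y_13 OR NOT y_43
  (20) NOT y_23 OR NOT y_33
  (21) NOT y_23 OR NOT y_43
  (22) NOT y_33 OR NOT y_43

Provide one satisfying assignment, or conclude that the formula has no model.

UNSATISFIABLE

Case y_11 = false:
Case y_12 = true:
From the singleton clause (NOT y_22), y_22 = false.
From the singleton clause (NOT y_32), y_32 = false.
From the singleton clause (NOT y_42), y_42 = false.
Case y_21 = true:
From the singleton clause (NOT y_31), y_31 = false.
From the singleton clause (y_33), y_33 = true.
From the singleton clause (NOT y_41), y_41 = false.
From the singleton clause (y_43), y_43 = true.
Now (NOT y_43) is unsatisfied and unit — conflict.
That branch fails; take y_21 = false instead.
From the singleton clause (y_23), y_23 = true.
From the singleton clause (NOT y_13), y_13 = false.
From the singleton clause (NOT y_33), y_33 = false.
From the singleton clause (y_31), y_31 = true.
From the singleton clause (NOT y_41), y_41 = false.
From the singleton clause (y_43), y_43 = true.
Now (NOT y_43) is unsatisfied and unit — conflict.
Neither y_21 = true nor y_21 = false works.
That branch fails; take y_12 = false instead.
From the singleton clause (y_13), y_13 = true.
From the singleton clause (NOT y_23), y_23 = false.
From the singleton clause (NOT y_33), y_33 = false.
From the singleton clause (NOT y_43), y_43 = false.
Case y_21 = true:
From the singleton clause (NOT y_31), y_31 = false.
From the singleton clause (y_32), y_32 = true.
From the singleton clause (NOT y_41), y_41 = false.
From the singleton clause (y_42), y_42 = true.
Now (NOT y_42) is unsatisfied and unit — conflict.
That branch fails; take y_21 = false instead.
From the singleton clause (y_22), y_22 = true.
From the singleton clause (NOT y_32), y_32 = false.
From the singleton clause (y_31), y_31 = true.
From the singleton clause (NOT y_41), y_41 = false.
From the singleton clause (y_42), y_42 = true.
Now (NOT y_42) is unsatisfied and unit — conflict.
Neither y_21 = true nor y_21 = false works.
Neither y_12 = true nor y_12 = false works.
That branch fails; take y_11 = true instead.
From the singleton clause (NOT y_21), y_21 = false.
From the singleton clause (NOT y_31), y_31 = false.
From the singleton clause (NOT y_41), y_41 = false.
Case y_22 = true:
From the singleton clause (NOT y_12), y_12 = false.
From the singleton clause (NOT y_32), y_32 = false.
From the singleton clause (y_33), y_33 = true.
From the singleton clause (NOT y_42), y_42 = false.
From the singleton clause (y_43), y_43 = true.
Now (NOT y_43) is unsatisfied and unit — conflict.
That branch fails; take y_22 = false instead.
From the singleton clause (y_23), y_23 = true.
From the singleton clause (NOT y_13), y_13 = false.
From the singleton clause (NOT y_33), y_33 = false.
From the singleton clause (y_32), y_32 = true.
From the singleton clause (NOT y_12), y_12 = false.
From the singleton clause (NOT y_42), y_42 = false.
From the singleton clause (y_43), y_43 = true.
Now (NOT y_43) is unsatisfied and unit — conflict.
Neither y_22 = true nor y_22 = false works.
Neither y_11 = true nor y_11 = false works.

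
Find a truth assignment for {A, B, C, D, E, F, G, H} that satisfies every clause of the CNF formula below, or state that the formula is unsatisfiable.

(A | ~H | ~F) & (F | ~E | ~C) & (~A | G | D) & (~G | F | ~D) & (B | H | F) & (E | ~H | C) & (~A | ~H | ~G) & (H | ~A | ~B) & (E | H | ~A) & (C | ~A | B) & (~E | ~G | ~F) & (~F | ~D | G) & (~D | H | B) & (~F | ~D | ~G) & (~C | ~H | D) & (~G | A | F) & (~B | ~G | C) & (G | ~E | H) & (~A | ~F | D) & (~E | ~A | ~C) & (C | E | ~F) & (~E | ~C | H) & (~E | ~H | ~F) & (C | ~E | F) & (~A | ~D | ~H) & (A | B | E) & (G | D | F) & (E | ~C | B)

Branch on A: set A = 0.
Branch on H: set H = 0.
Branch on B: set B = 1.
Branch on G: set G = 0.
Unit clause (~E) forces E = 0.
Branch on F: set F = 0.
Unit clause (D) forces D = 1.
No clause remains; C is free.

A: 0; B: 1; C: 1; D: 1; E: 0; F: 0; G: 0; H: 0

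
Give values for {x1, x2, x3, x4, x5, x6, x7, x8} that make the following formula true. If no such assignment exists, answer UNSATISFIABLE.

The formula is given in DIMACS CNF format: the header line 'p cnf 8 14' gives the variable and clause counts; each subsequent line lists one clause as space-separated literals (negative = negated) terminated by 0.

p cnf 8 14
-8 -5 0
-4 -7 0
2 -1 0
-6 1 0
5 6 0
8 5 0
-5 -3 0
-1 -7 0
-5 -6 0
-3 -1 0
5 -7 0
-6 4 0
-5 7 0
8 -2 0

x1=False,  x2=False,  x3=False,  x4=False,  x5=True,  x6=False,  x7=True,  x8=False

Suppose x8 = False.
Unit clause (x5) forces x5 = True.
Unit clause (¬x3) forces x3 = False.
Unit clause (¬x6) forces x6 = False.
Unit clause (x7) forces x7 = True.
Unit clause (¬x4) forces x4 = False.
Unit clause (¬x1) forces x1 = False.
Unit clause (¬x2) forces x2 = False.
All clauses are satisfied.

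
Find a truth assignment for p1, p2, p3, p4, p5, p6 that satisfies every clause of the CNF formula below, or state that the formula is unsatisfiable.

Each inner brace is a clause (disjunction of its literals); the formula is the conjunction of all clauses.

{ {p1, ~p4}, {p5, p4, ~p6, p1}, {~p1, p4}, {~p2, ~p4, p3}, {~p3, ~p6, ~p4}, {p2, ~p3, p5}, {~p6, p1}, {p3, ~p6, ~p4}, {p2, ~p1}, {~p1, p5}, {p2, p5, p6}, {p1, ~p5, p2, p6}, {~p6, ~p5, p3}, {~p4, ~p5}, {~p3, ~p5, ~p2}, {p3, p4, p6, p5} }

Case p1 = 0:
The clause (~p4) is unit, so p4 = 0.
The clause (~p6) is unit, so p6 = 0.
Case p2 = 1:
Case p3 = 1:
The clause (~p5) is unit, so p5 = 0.
Every clause now holds.

p1 ↦ 0, p2 ↦ 1, p3 ↦ 1, p4 ↦ 0, p5 ↦ 0, p6 ↦ 0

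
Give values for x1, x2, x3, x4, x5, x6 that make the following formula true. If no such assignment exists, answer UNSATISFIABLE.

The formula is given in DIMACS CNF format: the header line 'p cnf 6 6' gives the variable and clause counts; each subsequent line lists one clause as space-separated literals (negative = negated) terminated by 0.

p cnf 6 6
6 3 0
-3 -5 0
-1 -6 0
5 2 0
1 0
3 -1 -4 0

x1 ↦ True,  x2 ↦ True,  x3 ↦ True,  x4 ↦ False,  x5 ↦ False,  x6 ↦ False

(x1) alone gives x1 = True.
(¬x6) alone gives x6 = False.
(x3) alone gives x3 = True.
(¬x5) alone gives x5 = False.
(x2) alone gives x2 = True.
No clause remains; x4 is free.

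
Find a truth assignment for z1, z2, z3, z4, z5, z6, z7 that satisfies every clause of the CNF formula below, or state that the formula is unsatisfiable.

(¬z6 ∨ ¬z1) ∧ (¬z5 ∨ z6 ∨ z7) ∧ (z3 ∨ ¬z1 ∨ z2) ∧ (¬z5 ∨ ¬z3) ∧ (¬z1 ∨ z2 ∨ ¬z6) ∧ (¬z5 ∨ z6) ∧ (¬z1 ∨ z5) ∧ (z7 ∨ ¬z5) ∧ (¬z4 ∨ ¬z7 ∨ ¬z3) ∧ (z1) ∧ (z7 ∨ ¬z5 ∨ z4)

The clause (z1) is unit, so z1 = True.
The clause (¬z6) is unit, so z6 = False.
The clause (¬z5) is unit, so z5 = False.
Now (z5) is unsatisfied and unit — conflict.

UNSATISFIABLE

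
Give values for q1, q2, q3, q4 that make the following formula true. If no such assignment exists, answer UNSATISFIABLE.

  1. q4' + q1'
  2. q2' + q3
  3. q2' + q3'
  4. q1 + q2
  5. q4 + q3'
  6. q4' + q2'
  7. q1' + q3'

Suppose q4 = 0.
The clause (q3') is unit, so q3 = 0.
The clause (q2') is unit, so q2 = 0.
The clause (q1) is unit, so q1 = 1.
Every clause now holds.

q1 ↦ 1, q2 ↦ 0, q3 ↦ 0, q4 ↦ 0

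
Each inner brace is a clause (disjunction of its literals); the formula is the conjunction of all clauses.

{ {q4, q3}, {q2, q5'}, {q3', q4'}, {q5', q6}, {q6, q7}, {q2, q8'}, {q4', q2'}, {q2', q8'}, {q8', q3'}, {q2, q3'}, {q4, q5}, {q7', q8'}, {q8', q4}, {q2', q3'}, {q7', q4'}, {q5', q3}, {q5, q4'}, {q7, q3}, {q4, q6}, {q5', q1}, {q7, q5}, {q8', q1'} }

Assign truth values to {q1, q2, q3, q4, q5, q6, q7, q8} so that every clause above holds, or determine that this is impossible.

UNSATISFIABLE

Suppose q4 = 1.
The clause (q3') is unit, so q3 = 0.
The clause (q2') is unit, so q2 = 0.
The clause (q5') is unit, so q5 = 0.
Now (q5) is unsatisfied and unit — conflict.
Backtrack on q4: now try q4 = 0.
The clause (q3) is unit, so q3 = 1.
The clause (q8') is unit, so q8 = 0.
The clause (q2) is unit, so q2 = 1.
Now (q2') is unsatisfied and unit — conflict.
Neither q4 = 1 nor q4 = 0 works.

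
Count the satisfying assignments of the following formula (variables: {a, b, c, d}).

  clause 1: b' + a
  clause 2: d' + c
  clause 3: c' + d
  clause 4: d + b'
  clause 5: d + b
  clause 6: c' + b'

There are 2^4 = 16 truth assignments over (a, b, c, d).
Check each against the 6 clauses (columns in the order a, b, c, d):
  F F F F  ✗ fails (d + b)
  F F F T  ✗ fails (d' + c)
  F F T F  ✗ fails (c' + d)
  F F T T  ✓ satisfies all
  F T F F  ✗ fails (b' + a)
  F T F T  ✗ fails (b' + a)
  F T T F  ✗ fails (b' + a)
  F T T T  ✗ fails (b' + a)
  T F F F  ✗ fails (d + b)
  T F F T  ✗ fails (d' + c)
  T F T F  ✗ fails (c' + d)
  T F T T  ✓ satisfies all
  T T F F  ✗ fails (d + b')
  T T F T  ✗ fails (d' + c)
  T T T F  ✗ fails (c' + d)
  T T T T  ✗ fails (c' + b')
2 of the 16 rows are models.

2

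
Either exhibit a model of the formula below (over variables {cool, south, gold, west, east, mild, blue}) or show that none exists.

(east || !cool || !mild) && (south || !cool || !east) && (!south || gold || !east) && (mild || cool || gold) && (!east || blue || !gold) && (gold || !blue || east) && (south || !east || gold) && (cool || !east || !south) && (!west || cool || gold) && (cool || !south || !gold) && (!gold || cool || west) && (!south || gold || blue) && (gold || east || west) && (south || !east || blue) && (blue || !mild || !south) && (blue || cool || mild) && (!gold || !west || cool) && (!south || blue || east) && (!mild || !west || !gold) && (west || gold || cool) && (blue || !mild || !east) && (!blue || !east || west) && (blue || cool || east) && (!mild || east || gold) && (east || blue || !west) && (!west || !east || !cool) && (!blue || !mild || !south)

Case east = false:
Case cool = true:
The clause (!mild) is unit, so mild = false.
Case gold = true:
Case south = false:
Case blue = true:
Every clause is now satisfied; west is unconstrained.

cool: true, south: false, gold: true, west: false, east: false, mild: false, blue: true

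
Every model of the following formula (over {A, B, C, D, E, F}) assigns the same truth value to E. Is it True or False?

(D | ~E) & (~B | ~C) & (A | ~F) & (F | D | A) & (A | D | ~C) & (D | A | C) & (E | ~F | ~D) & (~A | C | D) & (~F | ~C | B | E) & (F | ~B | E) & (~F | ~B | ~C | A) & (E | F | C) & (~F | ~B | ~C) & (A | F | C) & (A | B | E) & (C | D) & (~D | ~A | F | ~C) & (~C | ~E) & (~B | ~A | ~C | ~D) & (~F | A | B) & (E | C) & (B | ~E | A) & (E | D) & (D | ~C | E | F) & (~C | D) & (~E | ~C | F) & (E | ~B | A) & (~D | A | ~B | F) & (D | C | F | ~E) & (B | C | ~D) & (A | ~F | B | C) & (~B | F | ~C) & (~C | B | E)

Suppose E = 0.
The clause (C) is unit, so C = 1.
The clause (~B) is unit, so B = 0.
But (B) is also a unit clause — contradiction.
So every satisfying assignment has E = True.

True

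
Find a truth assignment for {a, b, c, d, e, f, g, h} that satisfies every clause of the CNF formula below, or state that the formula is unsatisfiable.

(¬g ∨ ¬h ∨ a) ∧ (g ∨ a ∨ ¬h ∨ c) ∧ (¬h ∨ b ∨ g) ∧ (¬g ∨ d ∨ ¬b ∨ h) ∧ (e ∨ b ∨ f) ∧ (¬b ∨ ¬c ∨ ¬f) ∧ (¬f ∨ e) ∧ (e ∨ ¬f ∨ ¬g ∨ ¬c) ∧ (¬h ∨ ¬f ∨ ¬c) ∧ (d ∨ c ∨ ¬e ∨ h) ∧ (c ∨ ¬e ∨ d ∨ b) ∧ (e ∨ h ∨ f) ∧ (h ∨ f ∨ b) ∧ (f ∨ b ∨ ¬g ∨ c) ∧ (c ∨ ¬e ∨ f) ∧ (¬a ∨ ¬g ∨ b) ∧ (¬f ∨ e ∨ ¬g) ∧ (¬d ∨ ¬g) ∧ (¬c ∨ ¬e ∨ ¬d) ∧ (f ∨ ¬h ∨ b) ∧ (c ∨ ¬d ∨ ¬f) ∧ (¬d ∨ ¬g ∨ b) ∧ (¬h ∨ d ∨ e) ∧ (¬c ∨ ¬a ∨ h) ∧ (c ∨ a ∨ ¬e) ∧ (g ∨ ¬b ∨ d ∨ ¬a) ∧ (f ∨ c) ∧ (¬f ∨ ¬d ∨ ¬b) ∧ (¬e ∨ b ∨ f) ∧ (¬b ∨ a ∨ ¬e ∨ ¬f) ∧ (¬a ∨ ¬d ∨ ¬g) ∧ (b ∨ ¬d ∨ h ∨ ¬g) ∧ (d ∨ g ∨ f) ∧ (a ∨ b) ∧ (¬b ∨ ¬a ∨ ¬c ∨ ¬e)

a=True; b=True; c=False; d=False; e=True; f=True; g=True; h=True

Try f = True.
The clause (e) is unit, so e = True.
Try b = True.
The clause (¬c) is unit, so c = False.
The clause (¬d) is unit, so d = False.
The clause (h) is unit, so h = True.
The clause (a) is unit, so a = True.
The clause (g) is unit, so g = True.
This assignment satisfies each clause.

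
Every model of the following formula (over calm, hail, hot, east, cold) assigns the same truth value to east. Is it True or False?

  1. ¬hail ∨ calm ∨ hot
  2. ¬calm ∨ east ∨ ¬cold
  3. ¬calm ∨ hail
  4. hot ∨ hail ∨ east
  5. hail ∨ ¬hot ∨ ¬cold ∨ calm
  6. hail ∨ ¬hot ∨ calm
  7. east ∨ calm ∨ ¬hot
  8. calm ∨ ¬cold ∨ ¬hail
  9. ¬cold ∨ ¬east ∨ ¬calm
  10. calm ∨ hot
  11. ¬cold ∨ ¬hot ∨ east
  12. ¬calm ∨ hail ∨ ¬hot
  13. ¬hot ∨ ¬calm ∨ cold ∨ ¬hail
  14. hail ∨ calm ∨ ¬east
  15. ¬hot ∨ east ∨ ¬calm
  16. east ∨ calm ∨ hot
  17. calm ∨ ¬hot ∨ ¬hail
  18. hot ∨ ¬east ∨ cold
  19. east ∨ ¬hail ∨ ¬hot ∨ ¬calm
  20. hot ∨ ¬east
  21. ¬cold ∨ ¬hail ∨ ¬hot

Suppose east = True.
(hot) alone gives hot = True.
Try calm = False.
(hail) alone gives hail = True.
That conflicts with the unit clause (¬hail).
Backtrack on calm: now try calm = True.
(hail) alone gives hail = True.
(¬cold) alone gives cold = False.
That conflicts with the unit clause (cold).
Neither calm = True nor calm = False works.
So every satisfying assignment has east = False.

False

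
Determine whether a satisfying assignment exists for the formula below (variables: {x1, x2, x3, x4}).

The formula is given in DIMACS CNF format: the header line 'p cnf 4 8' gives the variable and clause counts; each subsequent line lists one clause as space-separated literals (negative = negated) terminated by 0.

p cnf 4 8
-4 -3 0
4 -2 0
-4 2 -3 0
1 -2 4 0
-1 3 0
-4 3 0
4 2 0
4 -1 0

Try x4 = False.
Unit clause (¬x2) forces x2 = False.
But (x2) is also a unit clause — contradiction.
Undo x4 and try x4 = True.
Unit clause (¬x3) forces x3 = False.
But (x3) is also a unit clause — contradiction.
Both values of x4 lead to a conflict.
No assignment satisfies every clause.

No, unsatisfiable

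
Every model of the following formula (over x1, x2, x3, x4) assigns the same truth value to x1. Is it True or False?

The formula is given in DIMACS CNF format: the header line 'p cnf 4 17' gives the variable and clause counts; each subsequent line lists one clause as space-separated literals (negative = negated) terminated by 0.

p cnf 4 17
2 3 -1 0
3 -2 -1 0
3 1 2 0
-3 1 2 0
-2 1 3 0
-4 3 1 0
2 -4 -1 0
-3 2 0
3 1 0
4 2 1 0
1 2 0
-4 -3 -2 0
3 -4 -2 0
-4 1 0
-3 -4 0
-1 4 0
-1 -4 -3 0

False

Suppose x1 = True.
From the singleton clause (x4), x4 = True.
From the singleton clause (x2), x2 = True.
From the singleton clause (x3), x3 = True.
That conflicts with the unit clause (¬x3).
So every satisfying assignment has x1 = False.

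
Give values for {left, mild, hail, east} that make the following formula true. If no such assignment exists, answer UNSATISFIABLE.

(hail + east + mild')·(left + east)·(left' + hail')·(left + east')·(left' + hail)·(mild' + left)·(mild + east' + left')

UNSATISFIABLE

Try left = 1.
From the singleton clause (hail'), hail = 0.
Now (hail) is unsatisfied and unit — conflict.
Backtrack on left: now try left = 0.
From the singleton clause (east), east = 1.
Now (east') is unsatisfied and unit — conflict.
Neither left = 1 nor left = 0 works.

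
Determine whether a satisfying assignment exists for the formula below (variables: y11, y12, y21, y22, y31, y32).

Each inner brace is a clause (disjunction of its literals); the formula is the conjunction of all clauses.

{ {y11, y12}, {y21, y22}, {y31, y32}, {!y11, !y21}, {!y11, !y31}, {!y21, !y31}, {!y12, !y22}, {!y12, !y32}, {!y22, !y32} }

No, unsatisfiable

Branch on y11: set y11 = true.
Unit clause (!y21) forces y21 = false.
Unit clause (y22) forces y22 = true.
Unit clause (!y31) forces y31 = false.
Unit clause (y32) forces y32 = true.
Now (!y32) is unsatisfied and unit — conflict.
That branch fails; take y11 = false instead.
Unit clause (y12) forces y12 = true.
Unit clause (!y22) forces y22 = false.
Unit clause (y21) forces y21 = true.
Unit clause (!y31) forces y31 = false.
Unit clause (y32) forces y32 = true.
Now (!y32) is unsatisfied and unit — conflict.
Neither y11 = true nor y11 = false works.
No assignment satisfies every clause.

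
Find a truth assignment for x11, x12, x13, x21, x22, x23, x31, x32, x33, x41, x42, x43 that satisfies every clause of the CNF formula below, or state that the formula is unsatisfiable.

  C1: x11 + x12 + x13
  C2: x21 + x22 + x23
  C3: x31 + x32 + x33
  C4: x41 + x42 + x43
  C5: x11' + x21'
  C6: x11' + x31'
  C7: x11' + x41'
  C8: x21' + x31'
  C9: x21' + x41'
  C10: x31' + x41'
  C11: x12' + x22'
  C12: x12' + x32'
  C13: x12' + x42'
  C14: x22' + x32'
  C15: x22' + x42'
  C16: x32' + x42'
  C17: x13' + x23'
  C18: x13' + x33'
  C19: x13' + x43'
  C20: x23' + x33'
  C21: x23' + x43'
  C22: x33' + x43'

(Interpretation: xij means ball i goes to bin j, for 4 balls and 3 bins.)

Case x11 = 0:
Case x12 = 1:
The clause (x22') is unit, so x22 = 0.
The clause (x32') is unit, so x32 = 0.
The clause (x42') is unit, so x42 = 0.
Case x21 = 1:
The clause (x31') is unit, so x31 = 0.
The clause (x33) is unit, so x33 = 1.
The clause (x41') is unit, so x41 = 0.
The clause (x43) is unit, so x43 = 1.
Now (x43') is unsatisfied and unit — conflict.
That branch fails; take x21 = 0 instead.
The clause (x23) is unit, so x23 = 1.
The clause (x13') is unit, so x13 = 0.
The clause (x33') is unit, so x33 = 0.
The clause (x31) is unit, so x31 = 1.
The clause (x41') is unit, so x41 = 0.
The clause (x43) is unit, so x43 = 1.
Now (x43') is unsatisfied and unit — conflict.
Both values of x21 lead to a conflict.
That branch fails; take x12 = 0 instead.
The clause (x13) is unit, so x13 = 1.
The clause (x23') is unit, so x23 = 0.
The clause (x33') is unit, so x33 = 0.
The clause (x43') is unit, so x43 = 0.
Case x21 = 1:
The clause (x31') is unit, so x31 = 0.
The clause (x32) is unit, so x32 = 1.
The clause (x41') is unit, so x41 = 0.
The clause (x42) is unit, so x42 = 1.
Now (x42') is unsatisfied and unit — conflict.
That branch fails; take x21 = 0 instead.
The clause (x22) is unit, so x22 = 1.
The clause (x32') is unit, so x32 = 0.
The clause (x31) is unit, so x31 = 1.
The clause (x41') is unit, so x41 = 0.
The clause (x42) is unit, so x42 = 1.
Now (x42') is unsatisfied and unit — conflict.
Both values of x21 lead to a conflict.
Both values of x12 lead to a conflict.
That branch fails; take x11 = 1 instead.
The clause (x21') is unit, so x21 = 0.
The clause (x31') is unit, so x31 = 0.
The clause (x41') is unit, so x41 = 0.
Case x22 = 1:
The clause (x12') is unit, so x12 = 0.
The clause (x32') is unit, so x32 = 0.
The clause (x33) is unit, so x33 = 1.
The clause (x42') is unit, so x42 = 0.
The clause (x43) is unit, so x43 = 1.
Now (x43') is unsatisfied and unit — conflict.
That branch fails; take x22 = 0 instead.
The clause (x23) is unit, so x23 = 1.
The clause (x13') is unit, so x13 = 0.
The clause (x33') is unit, so x33 = 0.
The clause (x32) is unit, so x32 = 1.
The clause (x12') is unit, so x12 = 0.
The clause (x42') is unit, so x42 = 0.
The clause (x43) is unit, so x43 = 1.
Now (x43') is unsatisfied and unit — conflict.
Both values of x22 lead to a conflict.
Both values of x11 lead to a conflict.

UNSATISFIABLE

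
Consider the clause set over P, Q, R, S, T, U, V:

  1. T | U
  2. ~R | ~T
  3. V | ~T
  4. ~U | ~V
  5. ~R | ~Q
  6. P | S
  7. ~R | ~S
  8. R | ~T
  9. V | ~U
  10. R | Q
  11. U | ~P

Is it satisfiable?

Try T = 1.
From the singleton clause (~R), R = 0.
But (R) is also a unit clause — contradiction.
That branch fails; take T = 0 instead.
From the singleton clause (U), U = 1.
From the singleton clause (~V), V = 0.
But (V) is also a unit clause — contradiction.
Neither T = 1 nor T = 0 works.
No assignment satisfies every clause.

No, unsatisfiable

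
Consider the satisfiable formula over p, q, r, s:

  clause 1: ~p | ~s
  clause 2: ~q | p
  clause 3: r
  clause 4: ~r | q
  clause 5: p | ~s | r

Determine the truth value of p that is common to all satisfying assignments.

Suppose p = 0.
From the singleton clause (~q), q = 0.
From the singleton clause (r), r = 1.
But (~r) is also a unit clause — contradiction.
So every satisfying assignment has p = True.

True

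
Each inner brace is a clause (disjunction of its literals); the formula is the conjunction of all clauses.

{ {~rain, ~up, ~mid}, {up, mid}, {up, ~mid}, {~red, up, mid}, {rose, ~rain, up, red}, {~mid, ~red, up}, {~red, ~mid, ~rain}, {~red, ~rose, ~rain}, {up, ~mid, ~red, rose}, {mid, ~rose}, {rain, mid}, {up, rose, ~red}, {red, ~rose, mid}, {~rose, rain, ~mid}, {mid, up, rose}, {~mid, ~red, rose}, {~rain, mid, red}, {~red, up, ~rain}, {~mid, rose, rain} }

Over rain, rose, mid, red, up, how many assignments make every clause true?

1

There are 2^5 = 32 truth assignments over (rain, rose, mid, red, up).
Split on red. With red = 1, the clauses containing red are satisfied and ~red drops from the rest; 1 of the 2^4 = 16 assignments to the other variables satisfy what remains.
With red = 0, by the same count on the reduced clause set, 0 assignments work.
(One model: rain=T, rose=F, mid=F, red=T, up=T.)
Total: 1 + 0 = 1.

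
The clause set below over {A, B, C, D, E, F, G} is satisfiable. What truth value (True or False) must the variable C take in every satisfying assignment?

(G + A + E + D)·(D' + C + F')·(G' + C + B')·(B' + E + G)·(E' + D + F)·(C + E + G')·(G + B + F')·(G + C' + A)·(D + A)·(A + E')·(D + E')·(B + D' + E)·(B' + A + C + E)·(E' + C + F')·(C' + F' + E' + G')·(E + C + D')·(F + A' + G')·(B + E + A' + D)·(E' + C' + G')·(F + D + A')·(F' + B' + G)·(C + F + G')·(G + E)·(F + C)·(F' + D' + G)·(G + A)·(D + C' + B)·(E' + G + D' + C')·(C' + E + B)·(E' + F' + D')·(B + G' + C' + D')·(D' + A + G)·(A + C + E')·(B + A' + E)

True

Suppose C = 0.
From the singleton clause (F), F = 1.
From the singleton clause (D'), D = 0.
From the singleton clause (A), A = 1.
From the singleton clause (E'), E = 0.
From the singleton clause (G'), G = 0.
That conflicts with the unit clause (G).
So every satisfying assignment has C = True.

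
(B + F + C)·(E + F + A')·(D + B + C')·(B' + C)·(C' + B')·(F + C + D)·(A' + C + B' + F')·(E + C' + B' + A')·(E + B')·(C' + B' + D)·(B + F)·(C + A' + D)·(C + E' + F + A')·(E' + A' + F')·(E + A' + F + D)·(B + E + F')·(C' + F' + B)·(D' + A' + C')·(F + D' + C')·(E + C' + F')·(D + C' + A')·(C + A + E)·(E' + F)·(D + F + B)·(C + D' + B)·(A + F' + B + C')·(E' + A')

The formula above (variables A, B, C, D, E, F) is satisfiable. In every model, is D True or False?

False

Suppose D = 1.
Suppose B = 0.
(F) alone gives F = 1.
(E) alone gives E = 1.
(A') alone gives A = 0.
(C') alone gives C = 0.
But (C) is also a unit clause — contradiction.
Undo B and try B = 1.
(C) alone gives C = 1.
But (C') is also a unit clause — contradiction.
Neither B = 1 nor B = 0 works.
So every satisfying assignment has D = False.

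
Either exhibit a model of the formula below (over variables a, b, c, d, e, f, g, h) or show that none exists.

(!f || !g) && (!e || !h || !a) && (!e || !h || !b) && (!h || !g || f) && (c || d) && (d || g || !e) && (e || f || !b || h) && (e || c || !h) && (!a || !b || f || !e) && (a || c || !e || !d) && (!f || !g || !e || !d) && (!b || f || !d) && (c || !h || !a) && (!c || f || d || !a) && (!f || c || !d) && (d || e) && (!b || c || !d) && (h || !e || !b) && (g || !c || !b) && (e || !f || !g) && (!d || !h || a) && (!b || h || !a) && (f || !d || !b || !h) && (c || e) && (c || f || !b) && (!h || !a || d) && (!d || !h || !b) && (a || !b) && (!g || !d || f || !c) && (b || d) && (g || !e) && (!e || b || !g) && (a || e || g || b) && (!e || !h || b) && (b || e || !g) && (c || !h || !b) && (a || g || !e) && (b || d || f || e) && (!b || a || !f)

Suppose f = true.
(!g) alone gives g = false.
(!e) alone gives e = false.
(d) alone gives d = true.
(c) alone gives c = true.
(!b) alone gives b = false.
(a) alone gives a = true.
No clause remains; h is free.

a ↦ true,  b ↦ false,  c ↦ true,  d ↦ true,  e ↦ false,  f ↦ true,  g ↦ false,  h ↦ false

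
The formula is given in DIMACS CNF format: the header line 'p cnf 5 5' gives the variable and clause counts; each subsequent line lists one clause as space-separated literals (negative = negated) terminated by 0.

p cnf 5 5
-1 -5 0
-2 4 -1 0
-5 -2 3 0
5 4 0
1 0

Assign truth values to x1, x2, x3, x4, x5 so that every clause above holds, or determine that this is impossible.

x1 ↦ True, x2 ↦ True, x3 ↦ False, x4 ↦ True, x5 ↦ False

The clause (x1) is unit, so x1 = True.
The clause (¬x5) is unit, so x5 = False.
The clause (x4) is unit, so x4 = True.
All clauses hold; x2, x3 can take either value.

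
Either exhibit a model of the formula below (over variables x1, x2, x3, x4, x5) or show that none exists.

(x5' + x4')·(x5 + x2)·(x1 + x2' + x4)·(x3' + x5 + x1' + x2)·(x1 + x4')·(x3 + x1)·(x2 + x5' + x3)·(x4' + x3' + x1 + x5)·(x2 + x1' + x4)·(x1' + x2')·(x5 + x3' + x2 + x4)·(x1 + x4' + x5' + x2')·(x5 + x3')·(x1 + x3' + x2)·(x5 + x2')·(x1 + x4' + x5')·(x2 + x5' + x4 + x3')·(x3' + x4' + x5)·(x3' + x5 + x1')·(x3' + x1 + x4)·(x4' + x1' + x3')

UNSATISFIABLE

Try x5 = 0.
Unit clause (x2) forces x2 = 1.
Now (x2') is unsatisfied and unit — conflict.
Backtrack on x5: now try x5 = 1.
Unit clause (x4') forces x4 = 0.
Try x1 = 1.
Unit clause (x2) forces x2 = 1.
Now (x2') is unsatisfied and unit — conflict.
Backtrack on x1: now try x1 = 0.
Unit clause (x2') forces x2 = 0.
Unit clause (x3) forces x3 = 1.
Now (x3') is unsatisfied and unit — conflict.
Both values of x1 lead to a conflict.
Both values of x5 lead to a conflict.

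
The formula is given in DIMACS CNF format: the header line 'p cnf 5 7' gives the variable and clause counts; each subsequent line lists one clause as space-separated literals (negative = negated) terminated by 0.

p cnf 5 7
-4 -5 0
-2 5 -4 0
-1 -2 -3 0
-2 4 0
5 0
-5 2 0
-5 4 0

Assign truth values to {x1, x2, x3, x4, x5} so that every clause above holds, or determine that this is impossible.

UNSATISFIABLE

(x5) alone gives x5 = True.
(¬x4) alone gives x4 = False.
That conflicts with the unit clause (x4).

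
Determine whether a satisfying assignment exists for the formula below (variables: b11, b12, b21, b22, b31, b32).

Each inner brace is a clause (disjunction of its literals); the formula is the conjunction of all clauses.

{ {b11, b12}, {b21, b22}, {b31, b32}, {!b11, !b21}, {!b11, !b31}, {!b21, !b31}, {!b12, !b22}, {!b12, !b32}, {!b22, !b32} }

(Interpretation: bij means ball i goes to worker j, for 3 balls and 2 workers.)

Case b11 = true:
Unit clause (!b21) forces b21 = false.
Unit clause (b22) forces b22 = true.
Unit clause (!b31) forces b31 = false.
Unit clause (b32) forces b32 = true.
But (!b32) is also a unit clause — contradiction.
Undo b11 and try b11 = false.
Unit clause (b12) forces b12 = true.
Unit clause (!b22) forces b22 = false.
Unit clause (b21) forces b21 = true.
Unit clause (!b31) forces b31 = false.
Unit clause (b32) forces b32 = true.
But (!b32) is also a unit clause — contradiction.
Either choice for b11 ends in contradiction.
No assignment satisfies every clause.

No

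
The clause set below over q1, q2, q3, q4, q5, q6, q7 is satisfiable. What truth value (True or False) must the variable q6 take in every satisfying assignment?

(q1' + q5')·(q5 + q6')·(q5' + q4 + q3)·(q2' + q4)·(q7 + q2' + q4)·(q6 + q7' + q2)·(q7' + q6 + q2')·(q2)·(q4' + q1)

Suppose q6 = 1.
(q5) alone gives q5 = 1.
(q1') alone gives q1 = 0.
(q2) alone gives q2 = 1.
(q4) alone gives q4 = 1.
Now (q4') is unsatisfied and unit — conflict.
So every satisfying assignment has q6 = False.

False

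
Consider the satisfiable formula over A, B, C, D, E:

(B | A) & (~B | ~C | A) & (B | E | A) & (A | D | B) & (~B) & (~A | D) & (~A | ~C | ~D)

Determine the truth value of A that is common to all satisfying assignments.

True

Suppose A = 0.
The clause (B) is unit, so B = 1.
But (~B) is also a unit clause — contradiction.
So every satisfying assignment has A = True.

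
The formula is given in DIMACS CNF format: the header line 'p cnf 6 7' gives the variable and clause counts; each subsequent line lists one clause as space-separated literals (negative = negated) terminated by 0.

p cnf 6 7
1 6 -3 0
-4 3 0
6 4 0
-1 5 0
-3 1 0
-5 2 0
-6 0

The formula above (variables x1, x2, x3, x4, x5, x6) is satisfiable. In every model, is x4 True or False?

True

Suppose x4 = False.
The clause (x6) is unit, so x6 = True.
Now (¬x6) is unsatisfied and unit — conflict.
So every satisfying assignment has x4 = True.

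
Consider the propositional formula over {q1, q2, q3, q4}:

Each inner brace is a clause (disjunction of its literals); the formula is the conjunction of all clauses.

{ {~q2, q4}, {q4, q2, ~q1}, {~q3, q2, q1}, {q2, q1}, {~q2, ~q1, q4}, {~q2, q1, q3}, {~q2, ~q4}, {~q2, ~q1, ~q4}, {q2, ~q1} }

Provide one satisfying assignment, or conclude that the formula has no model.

Branch on q2: set q2 = 0.
The clause (q1) is unit, so q1 = 1.
Now (~q1) is unsatisfied and unit — conflict.
Undo q2 and try q2 = 1.
The clause (q4) is unit, so q4 = 1.
Now (~q4) is unsatisfied and unit — conflict.
Both values of q2 lead to a conflict.

UNSATISFIABLE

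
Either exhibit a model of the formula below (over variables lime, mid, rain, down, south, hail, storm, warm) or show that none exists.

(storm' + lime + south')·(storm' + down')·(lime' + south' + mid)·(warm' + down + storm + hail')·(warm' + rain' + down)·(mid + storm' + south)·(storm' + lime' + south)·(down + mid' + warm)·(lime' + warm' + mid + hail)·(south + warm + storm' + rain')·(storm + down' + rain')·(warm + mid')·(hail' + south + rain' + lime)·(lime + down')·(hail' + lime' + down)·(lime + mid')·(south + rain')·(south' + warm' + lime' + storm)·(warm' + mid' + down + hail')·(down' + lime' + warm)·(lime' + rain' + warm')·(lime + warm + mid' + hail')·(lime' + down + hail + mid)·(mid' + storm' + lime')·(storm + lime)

lime: 1, mid: 1, rain: 0, down: 0, south: 0, hail: 0, storm: 0, warm: 1

Case storm = 0:
(lime) alone gives lime = 1.
Case south = 0:
(rain') alone gives rain = 0.
Case warm = 1:
Case down = 0:
(hail') alone gives hail = 0.
(mid) alone gives mid = 1.
This assignment satisfies each clause.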